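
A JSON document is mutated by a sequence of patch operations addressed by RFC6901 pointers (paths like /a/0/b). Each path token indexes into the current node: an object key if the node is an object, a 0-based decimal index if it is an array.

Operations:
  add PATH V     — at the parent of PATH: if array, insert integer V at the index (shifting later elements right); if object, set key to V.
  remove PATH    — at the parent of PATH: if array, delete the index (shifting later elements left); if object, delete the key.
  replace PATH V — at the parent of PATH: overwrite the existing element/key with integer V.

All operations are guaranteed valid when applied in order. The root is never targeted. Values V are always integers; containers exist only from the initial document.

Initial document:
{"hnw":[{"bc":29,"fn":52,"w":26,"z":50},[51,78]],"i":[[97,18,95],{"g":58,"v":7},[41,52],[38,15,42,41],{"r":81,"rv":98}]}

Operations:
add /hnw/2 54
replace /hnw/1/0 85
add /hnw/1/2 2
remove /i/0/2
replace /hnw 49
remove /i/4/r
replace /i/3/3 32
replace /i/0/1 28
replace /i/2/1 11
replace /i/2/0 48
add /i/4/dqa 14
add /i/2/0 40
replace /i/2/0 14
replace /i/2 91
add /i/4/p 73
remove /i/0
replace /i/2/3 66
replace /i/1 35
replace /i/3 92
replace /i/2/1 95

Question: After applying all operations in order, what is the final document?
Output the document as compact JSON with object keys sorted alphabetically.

Answer: {"hnw":49,"i":[{"g":58,"v":7},35,[38,95,42,66],92]}

Derivation:
After op 1 (add /hnw/2 54): {"hnw":[{"bc":29,"fn":52,"w":26,"z":50},[51,78],54],"i":[[97,18,95],{"g":58,"v":7},[41,52],[38,15,42,41],{"r":81,"rv":98}]}
After op 2 (replace /hnw/1/0 85): {"hnw":[{"bc":29,"fn":52,"w":26,"z":50},[85,78],54],"i":[[97,18,95],{"g":58,"v":7},[41,52],[38,15,42,41],{"r":81,"rv":98}]}
After op 3 (add /hnw/1/2 2): {"hnw":[{"bc":29,"fn":52,"w":26,"z":50},[85,78,2],54],"i":[[97,18,95],{"g":58,"v":7},[41,52],[38,15,42,41],{"r":81,"rv":98}]}
After op 4 (remove /i/0/2): {"hnw":[{"bc":29,"fn":52,"w":26,"z":50},[85,78,2],54],"i":[[97,18],{"g":58,"v":7},[41,52],[38,15,42,41],{"r":81,"rv":98}]}
After op 5 (replace /hnw 49): {"hnw":49,"i":[[97,18],{"g":58,"v":7},[41,52],[38,15,42,41],{"r":81,"rv":98}]}
After op 6 (remove /i/4/r): {"hnw":49,"i":[[97,18],{"g":58,"v":7},[41,52],[38,15,42,41],{"rv":98}]}
After op 7 (replace /i/3/3 32): {"hnw":49,"i":[[97,18],{"g":58,"v":7},[41,52],[38,15,42,32],{"rv":98}]}
After op 8 (replace /i/0/1 28): {"hnw":49,"i":[[97,28],{"g":58,"v":7},[41,52],[38,15,42,32],{"rv":98}]}
After op 9 (replace /i/2/1 11): {"hnw":49,"i":[[97,28],{"g":58,"v":7},[41,11],[38,15,42,32],{"rv":98}]}
After op 10 (replace /i/2/0 48): {"hnw":49,"i":[[97,28],{"g":58,"v":7},[48,11],[38,15,42,32],{"rv":98}]}
After op 11 (add /i/4/dqa 14): {"hnw":49,"i":[[97,28],{"g":58,"v":7},[48,11],[38,15,42,32],{"dqa":14,"rv":98}]}
After op 12 (add /i/2/0 40): {"hnw":49,"i":[[97,28],{"g":58,"v":7},[40,48,11],[38,15,42,32],{"dqa":14,"rv":98}]}
After op 13 (replace /i/2/0 14): {"hnw":49,"i":[[97,28],{"g":58,"v":7},[14,48,11],[38,15,42,32],{"dqa":14,"rv":98}]}
After op 14 (replace /i/2 91): {"hnw":49,"i":[[97,28],{"g":58,"v":7},91,[38,15,42,32],{"dqa":14,"rv":98}]}
After op 15 (add /i/4/p 73): {"hnw":49,"i":[[97,28],{"g":58,"v":7},91,[38,15,42,32],{"dqa":14,"p":73,"rv":98}]}
After op 16 (remove /i/0): {"hnw":49,"i":[{"g":58,"v":7},91,[38,15,42,32],{"dqa":14,"p":73,"rv":98}]}
After op 17 (replace /i/2/3 66): {"hnw":49,"i":[{"g":58,"v":7},91,[38,15,42,66],{"dqa":14,"p":73,"rv":98}]}
After op 18 (replace /i/1 35): {"hnw":49,"i":[{"g":58,"v":7},35,[38,15,42,66],{"dqa":14,"p":73,"rv":98}]}
After op 19 (replace /i/3 92): {"hnw":49,"i":[{"g":58,"v":7},35,[38,15,42,66],92]}
After op 20 (replace /i/2/1 95): {"hnw":49,"i":[{"g":58,"v":7},35,[38,95,42,66],92]}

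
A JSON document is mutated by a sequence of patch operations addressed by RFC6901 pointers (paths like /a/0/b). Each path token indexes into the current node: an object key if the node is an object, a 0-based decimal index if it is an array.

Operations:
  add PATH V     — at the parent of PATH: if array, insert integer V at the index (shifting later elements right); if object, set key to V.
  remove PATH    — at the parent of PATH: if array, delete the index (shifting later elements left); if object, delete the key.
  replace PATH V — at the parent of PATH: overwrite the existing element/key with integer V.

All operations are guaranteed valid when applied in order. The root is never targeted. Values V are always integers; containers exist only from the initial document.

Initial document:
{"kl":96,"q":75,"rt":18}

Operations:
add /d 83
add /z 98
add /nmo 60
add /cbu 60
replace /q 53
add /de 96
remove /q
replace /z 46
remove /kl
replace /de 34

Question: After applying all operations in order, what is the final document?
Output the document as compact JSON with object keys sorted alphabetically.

After op 1 (add /d 83): {"d":83,"kl":96,"q":75,"rt":18}
After op 2 (add /z 98): {"d":83,"kl":96,"q":75,"rt":18,"z":98}
After op 3 (add /nmo 60): {"d":83,"kl":96,"nmo":60,"q":75,"rt":18,"z":98}
After op 4 (add /cbu 60): {"cbu":60,"d":83,"kl":96,"nmo":60,"q":75,"rt":18,"z":98}
After op 5 (replace /q 53): {"cbu":60,"d":83,"kl":96,"nmo":60,"q":53,"rt":18,"z":98}
After op 6 (add /de 96): {"cbu":60,"d":83,"de":96,"kl":96,"nmo":60,"q":53,"rt":18,"z":98}
After op 7 (remove /q): {"cbu":60,"d":83,"de":96,"kl":96,"nmo":60,"rt":18,"z":98}
After op 8 (replace /z 46): {"cbu":60,"d":83,"de":96,"kl":96,"nmo":60,"rt":18,"z":46}
After op 9 (remove /kl): {"cbu":60,"d":83,"de":96,"nmo":60,"rt":18,"z":46}
After op 10 (replace /de 34): {"cbu":60,"d":83,"de":34,"nmo":60,"rt":18,"z":46}

Answer: {"cbu":60,"d":83,"de":34,"nmo":60,"rt":18,"z":46}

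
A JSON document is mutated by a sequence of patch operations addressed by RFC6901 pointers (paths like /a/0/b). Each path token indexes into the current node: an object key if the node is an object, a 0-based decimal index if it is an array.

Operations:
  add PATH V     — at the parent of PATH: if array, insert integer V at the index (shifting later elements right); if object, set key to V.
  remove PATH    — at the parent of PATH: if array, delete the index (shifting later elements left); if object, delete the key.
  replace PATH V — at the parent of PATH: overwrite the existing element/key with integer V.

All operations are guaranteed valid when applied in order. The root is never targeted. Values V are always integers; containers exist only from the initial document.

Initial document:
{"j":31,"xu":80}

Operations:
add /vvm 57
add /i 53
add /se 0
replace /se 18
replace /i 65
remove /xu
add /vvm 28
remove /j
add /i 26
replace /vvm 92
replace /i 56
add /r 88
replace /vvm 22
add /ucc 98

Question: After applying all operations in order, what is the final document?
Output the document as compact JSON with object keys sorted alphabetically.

Answer: {"i":56,"r":88,"se":18,"ucc":98,"vvm":22}

Derivation:
After op 1 (add /vvm 57): {"j":31,"vvm":57,"xu":80}
After op 2 (add /i 53): {"i":53,"j":31,"vvm":57,"xu":80}
After op 3 (add /se 0): {"i":53,"j":31,"se":0,"vvm":57,"xu":80}
After op 4 (replace /se 18): {"i":53,"j":31,"se":18,"vvm":57,"xu":80}
After op 5 (replace /i 65): {"i":65,"j":31,"se":18,"vvm":57,"xu":80}
After op 6 (remove /xu): {"i":65,"j":31,"se":18,"vvm":57}
After op 7 (add /vvm 28): {"i":65,"j":31,"se":18,"vvm":28}
After op 8 (remove /j): {"i":65,"se":18,"vvm":28}
After op 9 (add /i 26): {"i":26,"se":18,"vvm":28}
After op 10 (replace /vvm 92): {"i":26,"se":18,"vvm":92}
After op 11 (replace /i 56): {"i":56,"se":18,"vvm":92}
After op 12 (add /r 88): {"i":56,"r":88,"se":18,"vvm":92}
After op 13 (replace /vvm 22): {"i":56,"r":88,"se":18,"vvm":22}
After op 14 (add /ucc 98): {"i":56,"r":88,"se":18,"ucc":98,"vvm":22}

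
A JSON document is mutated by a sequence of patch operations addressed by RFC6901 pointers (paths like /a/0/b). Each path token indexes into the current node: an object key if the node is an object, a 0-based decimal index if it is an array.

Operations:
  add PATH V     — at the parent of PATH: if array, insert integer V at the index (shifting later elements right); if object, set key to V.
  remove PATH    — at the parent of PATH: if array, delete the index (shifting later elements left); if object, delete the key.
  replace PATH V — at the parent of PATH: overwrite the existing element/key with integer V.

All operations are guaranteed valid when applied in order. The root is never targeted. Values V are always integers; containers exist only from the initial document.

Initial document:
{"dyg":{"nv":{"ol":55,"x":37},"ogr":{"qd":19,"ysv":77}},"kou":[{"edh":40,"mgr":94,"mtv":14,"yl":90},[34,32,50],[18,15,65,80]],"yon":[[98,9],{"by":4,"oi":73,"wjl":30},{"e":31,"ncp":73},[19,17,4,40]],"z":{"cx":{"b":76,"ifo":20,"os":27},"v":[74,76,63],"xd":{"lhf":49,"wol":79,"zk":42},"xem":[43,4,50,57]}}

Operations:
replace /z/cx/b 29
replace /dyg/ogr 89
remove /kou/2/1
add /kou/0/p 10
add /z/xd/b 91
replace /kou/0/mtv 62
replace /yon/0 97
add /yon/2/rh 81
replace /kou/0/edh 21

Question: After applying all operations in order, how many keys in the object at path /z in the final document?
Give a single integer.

Answer: 4

Derivation:
After op 1 (replace /z/cx/b 29): {"dyg":{"nv":{"ol":55,"x":37},"ogr":{"qd":19,"ysv":77}},"kou":[{"edh":40,"mgr":94,"mtv":14,"yl":90},[34,32,50],[18,15,65,80]],"yon":[[98,9],{"by":4,"oi":73,"wjl":30},{"e":31,"ncp":73},[19,17,4,40]],"z":{"cx":{"b":29,"ifo":20,"os":27},"v":[74,76,63],"xd":{"lhf":49,"wol":79,"zk":42},"xem":[43,4,50,57]}}
After op 2 (replace /dyg/ogr 89): {"dyg":{"nv":{"ol":55,"x":37},"ogr":89},"kou":[{"edh":40,"mgr":94,"mtv":14,"yl":90},[34,32,50],[18,15,65,80]],"yon":[[98,9],{"by":4,"oi":73,"wjl":30},{"e":31,"ncp":73},[19,17,4,40]],"z":{"cx":{"b":29,"ifo":20,"os":27},"v":[74,76,63],"xd":{"lhf":49,"wol":79,"zk":42},"xem":[43,4,50,57]}}
After op 3 (remove /kou/2/1): {"dyg":{"nv":{"ol":55,"x":37},"ogr":89},"kou":[{"edh":40,"mgr":94,"mtv":14,"yl":90},[34,32,50],[18,65,80]],"yon":[[98,9],{"by":4,"oi":73,"wjl":30},{"e":31,"ncp":73},[19,17,4,40]],"z":{"cx":{"b":29,"ifo":20,"os":27},"v":[74,76,63],"xd":{"lhf":49,"wol":79,"zk":42},"xem":[43,4,50,57]}}
After op 4 (add /kou/0/p 10): {"dyg":{"nv":{"ol":55,"x":37},"ogr":89},"kou":[{"edh":40,"mgr":94,"mtv":14,"p":10,"yl":90},[34,32,50],[18,65,80]],"yon":[[98,9],{"by":4,"oi":73,"wjl":30},{"e":31,"ncp":73},[19,17,4,40]],"z":{"cx":{"b":29,"ifo":20,"os":27},"v":[74,76,63],"xd":{"lhf":49,"wol":79,"zk":42},"xem":[43,4,50,57]}}
After op 5 (add /z/xd/b 91): {"dyg":{"nv":{"ol":55,"x":37},"ogr":89},"kou":[{"edh":40,"mgr":94,"mtv":14,"p":10,"yl":90},[34,32,50],[18,65,80]],"yon":[[98,9],{"by":4,"oi":73,"wjl":30},{"e":31,"ncp":73},[19,17,4,40]],"z":{"cx":{"b":29,"ifo":20,"os":27},"v":[74,76,63],"xd":{"b":91,"lhf":49,"wol":79,"zk":42},"xem":[43,4,50,57]}}
After op 6 (replace /kou/0/mtv 62): {"dyg":{"nv":{"ol":55,"x":37},"ogr":89},"kou":[{"edh":40,"mgr":94,"mtv":62,"p":10,"yl":90},[34,32,50],[18,65,80]],"yon":[[98,9],{"by":4,"oi":73,"wjl":30},{"e":31,"ncp":73},[19,17,4,40]],"z":{"cx":{"b":29,"ifo":20,"os":27},"v":[74,76,63],"xd":{"b":91,"lhf":49,"wol":79,"zk":42},"xem":[43,4,50,57]}}
After op 7 (replace /yon/0 97): {"dyg":{"nv":{"ol":55,"x":37},"ogr":89},"kou":[{"edh":40,"mgr":94,"mtv":62,"p":10,"yl":90},[34,32,50],[18,65,80]],"yon":[97,{"by":4,"oi":73,"wjl":30},{"e":31,"ncp":73},[19,17,4,40]],"z":{"cx":{"b":29,"ifo":20,"os":27},"v":[74,76,63],"xd":{"b":91,"lhf":49,"wol":79,"zk":42},"xem":[43,4,50,57]}}
After op 8 (add /yon/2/rh 81): {"dyg":{"nv":{"ol":55,"x":37},"ogr":89},"kou":[{"edh":40,"mgr":94,"mtv":62,"p":10,"yl":90},[34,32,50],[18,65,80]],"yon":[97,{"by":4,"oi":73,"wjl":30},{"e":31,"ncp":73,"rh":81},[19,17,4,40]],"z":{"cx":{"b":29,"ifo":20,"os":27},"v":[74,76,63],"xd":{"b":91,"lhf":49,"wol":79,"zk":42},"xem":[43,4,50,57]}}
After op 9 (replace /kou/0/edh 21): {"dyg":{"nv":{"ol":55,"x":37},"ogr":89},"kou":[{"edh":21,"mgr":94,"mtv":62,"p":10,"yl":90},[34,32,50],[18,65,80]],"yon":[97,{"by":4,"oi":73,"wjl":30},{"e":31,"ncp":73,"rh":81},[19,17,4,40]],"z":{"cx":{"b":29,"ifo":20,"os":27},"v":[74,76,63],"xd":{"b":91,"lhf":49,"wol":79,"zk":42},"xem":[43,4,50,57]}}
Size at path /z: 4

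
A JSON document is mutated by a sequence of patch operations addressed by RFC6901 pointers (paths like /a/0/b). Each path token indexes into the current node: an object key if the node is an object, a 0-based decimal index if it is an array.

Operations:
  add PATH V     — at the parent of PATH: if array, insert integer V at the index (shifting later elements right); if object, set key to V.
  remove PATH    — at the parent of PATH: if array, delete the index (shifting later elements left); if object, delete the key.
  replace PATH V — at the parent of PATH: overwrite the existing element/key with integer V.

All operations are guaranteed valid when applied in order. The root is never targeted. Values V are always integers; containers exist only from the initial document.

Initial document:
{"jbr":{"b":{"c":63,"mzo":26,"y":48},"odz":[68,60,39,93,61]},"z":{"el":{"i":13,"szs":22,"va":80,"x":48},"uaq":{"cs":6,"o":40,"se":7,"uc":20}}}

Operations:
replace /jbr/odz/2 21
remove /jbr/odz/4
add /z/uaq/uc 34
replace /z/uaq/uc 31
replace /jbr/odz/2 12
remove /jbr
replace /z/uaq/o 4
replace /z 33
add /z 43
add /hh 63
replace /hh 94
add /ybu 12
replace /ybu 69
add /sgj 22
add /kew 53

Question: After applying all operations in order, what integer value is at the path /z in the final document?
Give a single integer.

After op 1 (replace /jbr/odz/2 21): {"jbr":{"b":{"c":63,"mzo":26,"y":48},"odz":[68,60,21,93,61]},"z":{"el":{"i":13,"szs":22,"va":80,"x":48},"uaq":{"cs":6,"o":40,"se":7,"uc":20}}}
After op 2 (remove /jbr/odz/4): {"jbr":{"b":{"c":63,"mzo":26,"y":48},"odz":[68,60,21,93]},"z":{"el":{"i":13,"szs":22,"va":80,"x":48},"uaq":{"cs":6,"o":40,"se":7,"uc":20}}}
After op 3 (add /z/uaq/uc 34): {"jbr":{"b":{"c":63,"mzo":26,"y":48},"odz":[68,60,21,93]},"z":{"el":{"i":13,"szs":22,"va":80,"x":48},"uaq":{"cs":6,"o":40,"se":7,"uc":34}}}
After op 4 (replace /z/uaq/uc 31): {"jbr":{"b":{"c":63,"mzo":26,"y":48},"odz":[68,60,21,93]},"z":{"el":{"i":13,"szs":22,"va":80,"x":48},"uaq":{"cs":6,"o":40,"se":7,"uc":31}}}
After op 5 (replace /jbr/odz/2 12): {"jbr":{"b":{"c":63,"mzo":26,"y":48},"odz":[68,60,12,93]},"z":{"el":{"i":13,"szs":22,"va":80,"x":48},"uaq":{"cs":6,"o":40,"se":7,"uc":31}}}
After op 6 (remove /jbr): {"z":{"el":{"i":13,"szs":22,"va":80,"x":48},"uaq":{"cs":6,"o":40,"se":7,"uc":31}}}
After op 7 (replace /z/uaq/o 4): {"z":{"el":{"i":13,"szs":22,"va":80,"x":48},"uaq":{"cs":6,"o":4,"se":7,"uc":31}}}
After op 8 (replace /z 33): {"z":33}
After op 9 (add /z 43): {"z":43}
After op 10 (add /hh 63): {"hh":63,"z":43}
After op 11 (replace /hh 94): {"hh":94,"z":43}
After op 12 (add /ybu 12): {"hh":94,"ybu":12,"z":43}
After op 13 (replace /ybu 69): {"hh":94,"ybu":69,"z":43}
After op 14 (add /sgj 22): {"hh":94,"sgj":22,"ybu":69,"z":43}
After op 15 (add /kew 53): {"hh":94,"kew":53,"sgj":22,"ybu":69,"z":43}
Value at /z: 43

Answer: 43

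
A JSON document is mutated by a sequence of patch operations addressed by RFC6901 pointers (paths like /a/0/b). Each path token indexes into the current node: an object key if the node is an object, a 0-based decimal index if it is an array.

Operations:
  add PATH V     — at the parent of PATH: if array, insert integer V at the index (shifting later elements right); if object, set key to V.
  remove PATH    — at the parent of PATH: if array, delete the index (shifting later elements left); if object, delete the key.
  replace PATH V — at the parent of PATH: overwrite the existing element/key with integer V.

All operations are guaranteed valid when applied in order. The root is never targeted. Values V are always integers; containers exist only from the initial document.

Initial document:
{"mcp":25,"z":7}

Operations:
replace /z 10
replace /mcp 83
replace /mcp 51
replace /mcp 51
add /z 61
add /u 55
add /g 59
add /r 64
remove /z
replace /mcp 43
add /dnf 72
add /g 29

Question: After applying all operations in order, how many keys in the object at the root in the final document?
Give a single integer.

After op 1 (replace /z 10): {"mcp":25,"z":10}
After op 2 (replace /mcp 83): {"mcp":83,"z":10}
After op 3 (replace /mcp 51): {"mcp":51,"z":10}
After op 4 (replace /mcp 51): {"mcp":51,"z":10}
After op 5 (add /z 61): {"mcp":51,"z":61}
After op 6 (add /u 55): {"mcp":51,"u":55,"z":61}
After op 7 (add /g 59): {"g":59,"mcp":51,"u":55,"z":61}
After op 8 (add /r 64): {"g":59,"mcp":51,"r":64,"u":55,"z":61}
After op 9 (remove /z): {"g":59,"mcp":51,"r":64,"u":55}
After op 10 (replace /mcp 43): {"g":59,"mcp":43,"r":64,"u":55}
After op 11 (add /dnf 72): {"dnf":72,"g":59,"mcp":43,"r":64,"u":55}
After op 12 (add /g 29): {"dnf":72,"g":29,"mcp":43,"r":64,"u":55}
Size at the root: 5

Answer: 5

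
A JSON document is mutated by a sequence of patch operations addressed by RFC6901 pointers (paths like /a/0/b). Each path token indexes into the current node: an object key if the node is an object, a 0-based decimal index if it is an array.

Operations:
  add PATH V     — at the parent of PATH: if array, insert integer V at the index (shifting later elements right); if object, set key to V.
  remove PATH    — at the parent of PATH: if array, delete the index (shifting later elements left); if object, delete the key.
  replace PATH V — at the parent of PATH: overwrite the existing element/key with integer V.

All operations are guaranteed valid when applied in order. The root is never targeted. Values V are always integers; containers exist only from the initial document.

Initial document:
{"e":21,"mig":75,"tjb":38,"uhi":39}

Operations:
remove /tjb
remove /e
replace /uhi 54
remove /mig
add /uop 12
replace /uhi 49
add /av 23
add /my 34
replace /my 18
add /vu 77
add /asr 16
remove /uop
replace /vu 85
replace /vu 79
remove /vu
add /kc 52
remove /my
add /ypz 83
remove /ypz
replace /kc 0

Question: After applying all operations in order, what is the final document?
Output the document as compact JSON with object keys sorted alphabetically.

Answer: {"asr":16,"av":23,"kc":0,"uhi":49}

Derivation:
After op 1 (remove /tjb): {"e":21,"mig":75,"uhi":39}
After op 2 (remove /e): {"mig":75,"uhi":39}
After op 3 (replace /uhi 54): {"mig":75,"uhi":54}
After op 4 (remove /mig): {"uhi":54}
After op 5 (add /uop 12): {"uhi":54,"uop":12}
After op 6 (replace /uhi 49): {"uhi":49,"uop":12}
After op 7 (add /av 23): {"av":23,"uhi":49,"uop":12}
After op 8 (add /my 34): {"av":23,"my":34,"uhi":49,"uop":12}
After op 9 (replace /my 18): {"av":23,"my":18,"uhi":49,"uop":12}
After op 10 (add /vu 77): {"av":23,"my":18,"uhi":49,"uop":12,"vu":77}
After op 11 (add /asr 16): {"asr":16,"av":23,"my":18,"uhi":49,"uop":12,"vu":77}
After op 12 (remove /uop): {"asr":16,"av":23,"my":18,"uhi":49,"vu":77}
After op 13 (replace /vu 85): {"asr":16,"av":23,"my":18,"uhi":49,"vu":85}
After op 14 (replace /vu 79): {"asr":16,"av":23,"my":18,"uhi":49,"vu":79}
After op 15 (remove /vu): {"asr":16,"av":23,"my":18,"uhi":49}
After op 16 (add /kc 52): {"asr":16,"av":23,"kc":52,"my":18,"uhi":49}
After op 17 (remove /my): {"asr":16,"av":23,"kc":52,"uhi":49}
After op 18 (add /ypz 83): {"asr":16,"av":23,"kc":52,"uhi":49,"ypz":83}
After op 19 (remove /ypz): {"asr":16,"av":23,"kc":52,"uhi":49}
After op 20 (replace /kc 0): {"asr":16,"av":23,"kc":0,"uhi":49}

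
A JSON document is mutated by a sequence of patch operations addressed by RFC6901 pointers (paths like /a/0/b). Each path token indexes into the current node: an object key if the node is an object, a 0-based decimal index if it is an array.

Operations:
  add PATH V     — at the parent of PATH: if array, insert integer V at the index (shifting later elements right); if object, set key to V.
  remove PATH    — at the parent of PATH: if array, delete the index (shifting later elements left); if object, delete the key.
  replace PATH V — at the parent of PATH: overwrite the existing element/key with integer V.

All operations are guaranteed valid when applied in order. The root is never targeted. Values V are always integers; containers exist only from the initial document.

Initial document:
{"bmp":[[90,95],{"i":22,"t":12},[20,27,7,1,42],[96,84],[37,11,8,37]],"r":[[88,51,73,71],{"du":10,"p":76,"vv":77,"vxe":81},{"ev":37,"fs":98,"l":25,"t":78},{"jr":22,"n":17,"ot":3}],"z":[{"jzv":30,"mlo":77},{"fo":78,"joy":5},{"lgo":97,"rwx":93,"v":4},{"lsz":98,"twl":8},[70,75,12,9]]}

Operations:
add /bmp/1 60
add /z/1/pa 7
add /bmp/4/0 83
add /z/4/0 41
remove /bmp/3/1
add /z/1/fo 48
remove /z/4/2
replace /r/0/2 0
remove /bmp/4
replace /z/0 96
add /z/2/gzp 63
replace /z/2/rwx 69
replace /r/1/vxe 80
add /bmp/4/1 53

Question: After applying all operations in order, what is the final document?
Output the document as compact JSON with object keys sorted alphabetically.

Answer: {"bmp":[[90,95],60,{"i":22,"t":12},[20,7,1,42],[37,53,11,8,37]],"r":[[88,51,0,71],{"du":10,"p":76,"vv":77,"vxe":80},{"ev":37,"fs":98,"l":25,"t":78},{"jr":22,"n":17,"ot":3}],"z":[96,{"fo":48,"joy":5,"pa":7},{"gzp":63,"lgo":97,"rwx":69,"v":4},{"lsz":98,"twl":8},[41,70,12,9]]}

Derivation:
After op 1 (add /bmp/1 60): {"bmp":[[90,95],60,{"i":22,"t":12},[20,27,7,1,42],[96,84],[37,11,8,37]],"r":[[88,51,73,71],{"du":10,"p":76,"vv":77,"vxe":81},{"ev":37,"fs":98,"l":25,"t":78},{"jr":22,"n":17,"ot":3}],"z":[{"jzv":30,"mlo":77},{"fo":78,"joy":5},{"lgo":97,"rwx":93,"v":4},{"lsz":98,"twl":8},[70,75,12,9]]}
After op 2 (add /z/1/pa 7): {"bmp":[[90,95],60,{"i":22,"t":12},[20,27,7,1,42],[96,84],[37,11,8,37]],"r":[[88,51,73,71],{"du":10,"p":76,"vv":77,"vxe":81},{"ev":37,"fs":98,"l":25,"t":78},{"jr":22,"n":17,"ot":3}],"z":[{"jzv":30,"mlo":77},{"fo":78,"joy":5,"pa":7},{"lgo":97,"rwx":93,"v":4},{"lsz":98,"twl":8},[70,75,12,9]]}
After op 3 (add /bmp/4/0 83): {"bmp":[[90,95],60,{"i":22,"t":12},[20,27,7,1,42],[83,96,84],[37,11,8,37]],"r":[[88,51,73,71],{"du":10,"p":76,"vv":77,"vxe":81},{"ev":37,"fs":98,"l":25,"t":78},{"jr":22,"n":17,"ot":3}],"z":[{"jzv":30,"mlo":77},{"fo":78,"joy":5,"pa":7},{"lgo":97,"rwx":93,"v":4},{"lsz":98,"twl":8},[70,75,12,9]]}
After op 4 (add /z/4/0 41): {"bmp":[[90,95],60,{"i":22,"t":12},[20,27,7,1,42],[83,96,84],[37,11,8,37]],"r":[[88,51,73,71],{"du":10,"p":76,"vv":77,"vxe":81},{"ev":37,"fs":98,"l":25,"t":78},{"jr":22,"n":17,"ot":3}],"z":[{"jzv":30,"mlo":77},{"fo":78,"joy":5,"pa":7},{"lgo":97,"rwx":93,"v":4},{"lsz":98,"twl":8},[41,70,75,12,9]]}
After op 5 (remove /bmp/3/1): {"bmp":[[90,95],60,{"i":22,"t":12},[20,7,1,42],[83,96,84],[37,11,8,37]],"r":[[88,51,73,71],{"du":10,"p":76,"vv":77,"vxe":81},{"ev":37,"fs":98,"l":25,"t":78},{"jr":22,"n":17,"ot":3}],"z":[{"jzv":30,"mlo":77},{"fo":78,"joy":5,"pa":7},{"lgo":97,"rwx":93,"v":4},{"lsz":98,"twl":8},[41,70,75,12,9]]}
After op 6 (add /z/1/fo 48): {"bmp":[[90,95],60,{"i":22,"t":12},[20,7,1,42],[83,96,84],[37,11,8,37]],"r":[[88,51,73,71],{"du":10,"p":76,"vv":77,"vxe":81},{"ev":37,"fs":98,"l":25,"t":78},{"jr":22,"n":17,"ot":3}],"z":[{"jzv":30,"mlo":77},{"fo":48,"joy":5,"pa":7},{"lgo":97,"rwx":93,"v":4},{"lsz":98,"twl":8},[41,70,75,12,9]]}
After op 7 (remove /z/4/2): {"bmp":[[90,95],60,{"i":22,"t":12},[20,7,1,42],[83,96,84],[37,11,8,37]],"r":[[88,51,73,71],{"du":10,"p":76,"vv":77,"vxe":81},{"ev":37,"fs":98,"l":25,"t":78},{"jr":22,"n":17,"ot":3}],"z":[{"jzv":30,"mlo":77},{"fo":48,"joy":5,"pa":7},{"lgo":97,"rwx":93,"v":4},{"lsz":98,"twl":8},[41,70,12,9]]}
After op 8 (replace /r/0/2 0): {"bmp":[[90,95],60,{"i":22,"t":12},[20,7,1,42],[83,96,84],[37,11,8,37]],"r":[[88,51,0,71],{"du":10,"p":76,"vv":77,"vxe":81},{"ev":37,"fs":98,"l":25,"t":78},{"jr":22,"n":17,"ot":3}],"z":[{"jzv":30,"mlo":77},{"fo":48,"joy":5,"pa":7},{"lgo":97,"rwx":93,"v":4},{"lsz":98,"twl":8},[41,70,12,9]]}
After op 9 (remove /bmp/4): {"bmp":[[90,95],60,{"i":22,"t":12},[20,7,1,42],[37,11,8,37]],"r":[[88,51,0,71],{"du":10,"p":76,"vv":77,"vxe":81},{"ev":37,"fs":98,"l":25,"t":78},{"jr":22,"n":17,"ot":3}],"z":[{"jzv":30,"mlo":77},{"fo":48,"joy":5,"pa":7},{"lgo":97,"rwx":93,"v":4},{"lsz":98,"twl":8},[41,70,12,9]]}
After op 10 (replace /z/0 96): {"bmp":[[90,95],60,{"i":22,"t":12},[20,7,1,42],[37,11,8,37]],"r":[[88,51,0,71],{"du":10,"p":76,"vv":77,"vxe":81},{"ev":37,"fs":98,"l":25,"t":78},{"jr":22,"n":17,"ot":3}],"z":[96,{"fo":48,"joy":5,"pa":7},{"lgo":97,"rwx":93,"v":4},{"lsz":98,"twl":8},[41,70,12,9]]}
After op 11 (add /z/2/gzp 63): {"bmp":[[90,95],60,{"i":22,"t":12},[20,7,1,42],[37,11,8,37]],"r":[[88,51,0,71],{"du":10,"p":76,"vv":77,"vxe":81},{"ev":37,"fs":98,"l":25,"t":78},{"jr":22,"n":17,"ot":3}],"z":[96,{"fo":48,"joy":5,"pa":7},{"gzp":63,"lgo":97,"rwx":93,"v":4},{"lsz":98,"twl":8},[41,70,12,9]]}
After op 12 (replace /z/2/rwx 69): {"bmp":[[90,95],60,{"i":22,"t":12},[20,7,1,42],[37,11,8,37]],"r":[[88,51,0,71],{"du":10,"p":76,"vv":77,"vxe":81},{"ev":37,"fs":98,"l":25,"t":78},{"jr":22,"n":17,"ot":3}],"z":[96,{"fo":48,"joy":5,"pa":7},{"gzp":63,"lgo":97,"rwx":69,"v":4},{"lsz":98,"twl":8},[41,70,12,9]]}
After op 13 (replace /r/1/vxe 80): {"bmp":[[90,95],60,{"i":22,"t":12},[20,7,1,42],[37,11,8,37]],"r":[[88,51,0,71],{"du":10,"p":76,"vv":77,"vxe":80},{"ev":37,"fs":98,"l":25,"t":78},{"jr":22,"n":17,"ot":3}],"z":[96,{"fo":48,"joy":5,"pa":7},{"gzp":63,"lgo":97,"rwx":69,"v":4},{"lsz":98,"twl":8},[41,70,12,9]]}
After op 14 (add /bmp/4/1 53): {"bmp":[[90,95],60,{"i":22,"t":12},[20,7,1,42],[37,53,11,8,37]],"r":[[88,51,0,71],{"du":10,"p":76,"vv":77,"vxe":80},{"ev":37,"fs":98,"l":25,"t":78},{"jr":22,"n":17,"ot":3}],"z":[96,{"fo":48,"joy":5,"pa":7},{"gzp":63,"lgo":97,"rwx":69,"v":4},{"lsz":98,"twl":8},[41,70,12,9]]}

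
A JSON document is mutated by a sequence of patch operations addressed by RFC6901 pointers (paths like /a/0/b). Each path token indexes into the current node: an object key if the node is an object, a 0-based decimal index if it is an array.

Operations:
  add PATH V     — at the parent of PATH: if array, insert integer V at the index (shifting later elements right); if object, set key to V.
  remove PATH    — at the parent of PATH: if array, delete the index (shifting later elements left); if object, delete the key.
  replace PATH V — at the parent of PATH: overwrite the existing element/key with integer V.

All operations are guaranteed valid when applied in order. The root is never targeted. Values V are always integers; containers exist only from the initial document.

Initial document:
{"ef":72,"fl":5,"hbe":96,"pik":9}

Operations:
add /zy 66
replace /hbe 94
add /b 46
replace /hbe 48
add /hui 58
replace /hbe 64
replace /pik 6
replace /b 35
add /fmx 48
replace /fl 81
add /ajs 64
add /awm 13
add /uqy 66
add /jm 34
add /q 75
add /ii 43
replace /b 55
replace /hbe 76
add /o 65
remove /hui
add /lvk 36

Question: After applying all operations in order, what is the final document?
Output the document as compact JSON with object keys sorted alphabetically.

After op 1 (add /zy 66): {"ef":72,"fl":5,"hbe":96,"pik":9,"zy":66}
After op 2 (replace /hbe 94): {"ef":72,"fl":5,"hbe":94,"pik":9,"zy":66}
After op 3 (add /b 46): {"b":46,"ef":72,"fl":5,"hbe":94,"pik":9,"zy":66}
After op 4 (replace /hbe 48): {"b":46,"ef":72,"fl":5,"hbe":48,"pik":9,"zy":66}
After op 5 (add /hui 58): {"b":46,"ef":72,"fl":5,"hbe":48,"hui":58,"pik":9,"zy":66}
After op 6 (replace /hbe 64): {"b":46,"ef":72,"fl":5,"hbe":64,"hui":58,"pik":9,"zy":66}
After op 7 (replace /pik 6): {"b":46,"ef":72,"fl":5,"hbe":64,"hui":58,"pik":6,"zy":66}
After op 8 (replace /b 35): {"b":35,"ef":72,"fl":5,"hbe":64,"hui":58,"pik":6,"zy":66}
After op 9 (add /fmx 48): {"b":35,"ef":72,"fl":5,"fmx":48,"hbe":64,"hui":58,"pik":6,"zy":66}
After op 10 (replace /fl 81): {"b":35,"ef":72,"fl":81,"fmx":48,"hbe":64,"hui":58,"pik":6,"zy":66}
After op 11 (add /ajs 64): {"ajs":64,"b":35,"ef":72,"fl":81,"fmx":48,"hbe":64,"hui":58,"pik":6,"zy":66}
After op 12 (add /awm 13): {"ajs":64,"awm":13,"b":35,"ef":72,"fl":81,"fmx":48,"hbe":64,"hui":58,"pik":6,"zy":66}
After op 13 (add /uqy 66): {"ajs":64,"awm":13,"b":35,"ef":72,"fl":81,"fmx":48,"hbe":64,"hui":58,"pik":6,"uqy":66,"zy":66}
After op 14 (add /jm 34): {"ajs":64,"awm":13,"b":35,"ef":72,"fl":81,"fmx":48,"hbe":64,"hui":58,"jm":34,"pik":6,"uqy":66,"zy":66}
After op 15 (add /q 75): {"ajs":64,"awm":13,"b":35,"ef":72,"fl":81,"fmx":48,"hbe":64,"hui":58,"jm":34,"pik":6,"q":75,"uqy":66,"zy":66}
After op 16 (add /ii 43): {"ajs":64,"awm":13,"b":35,"ef":72,"fl":81,"fmx":48,"hbe":64,"hui":58,"ii":43,"jm":34,"pik":6,"q":75,"uqy":66,"zy":66}
After op 17 (replace /b 55): {"ajs":64,"awm":13,"b":55,"ef":72,"fl":81,"fmx":48,"hbe":64,"hui":58,"ii":43,"jm":34,"pik":6,"q":75,"uqy":66,"zy":66}
After op 18 (replace /hbe 76): {"ajs":64,"awm":13,"b":55,"ef":72,"fl":81,"fmx":48,"hbe":76,"hui":58,"ii":43,"jm":34,"pik":6,"q":75,"uqy":66,"zy":66}
After op 19 (add /o 65): {"ajs":64,"awm":13,"b":55,"ef":72,"fl":81,"fmx":48,"hbe":76,"hui":58,"ii":43,"jm":34,"o":65,"pik":6,"q":75,"uqy":66,"zy":66}
After op 20 (remove /hui): {"ajs":64,"awm":13,"b":55,"ef":72,"fl":81,"fmx":48,"hbe":76,"ii":43,"jm":34,"o":65,"pik":6,"q":75,"uqy":66,"zy":66}
After op 21 (add /lvk 36): {"ajs":64,"awm":13,"b":55,"ef":72,"fl":81,"fmx":48,"hbe":76,"ii":43,"jm":34,"lvk":36,"o":65,"pik":6,"q":75,"uqy":66,"zy":66}

Answer: {"ajs":64,"awm":13,"b":55,"ef":72,"fl":81,"fmx":48,"hbe":76,"ii":43,"jm":34,"lvk":36,"o":65,"pik":6,"q":75,"uqy":66,"zy":66}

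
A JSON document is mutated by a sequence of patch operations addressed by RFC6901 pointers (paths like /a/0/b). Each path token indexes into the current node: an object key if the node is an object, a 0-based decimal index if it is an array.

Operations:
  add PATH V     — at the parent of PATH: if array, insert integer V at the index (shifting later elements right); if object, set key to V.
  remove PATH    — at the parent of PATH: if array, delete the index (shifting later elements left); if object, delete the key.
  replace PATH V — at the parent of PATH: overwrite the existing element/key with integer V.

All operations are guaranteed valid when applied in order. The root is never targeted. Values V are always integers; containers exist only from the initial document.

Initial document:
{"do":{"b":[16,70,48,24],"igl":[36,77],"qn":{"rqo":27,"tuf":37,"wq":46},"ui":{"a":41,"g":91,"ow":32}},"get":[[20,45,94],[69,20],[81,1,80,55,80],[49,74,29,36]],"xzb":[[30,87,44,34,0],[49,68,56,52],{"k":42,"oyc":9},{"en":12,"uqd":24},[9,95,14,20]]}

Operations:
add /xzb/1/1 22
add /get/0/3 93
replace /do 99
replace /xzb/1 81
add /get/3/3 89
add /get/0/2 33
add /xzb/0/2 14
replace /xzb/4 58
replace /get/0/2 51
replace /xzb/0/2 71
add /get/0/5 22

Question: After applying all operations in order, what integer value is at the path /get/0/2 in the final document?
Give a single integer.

Answer: 51

Derivation:
After op 1 (add /xzb/1/1 22): {"do":{"b":[16,70,48,24],"igl":[36,77],"qn":{"rqo":27,"tuf":37,"wq":46},"ui":{"a":41,"g":91,"ow":32}},"get":[[20,45,94],[69,20],[81,1,80,55,80],[49,74,29,36]],"xzb":[[30,87,44,34,0],[49,22,68,56,52],{"k":42,"oyc":9},{"en":12,"uqd":24},[9,95,14,20]]}
After op 2 (add /get/0/3 93): {"do":{"b":[16,70,48,24],"igl":[36,77],"qn":{"rqo":27,"tuf":37,"wq":46},"ui":{"a":41,"g":91,"ow":32}},"get":[[20,45,94,93],[69,20],[81,1,80,55,80],[49,74,29,36]],"xzb":[[30,87,44,34,0],[49,22,68,56,52],{"k":42,"oyc":9},{"en":12,"uqd":24},[9,95,14,20]]}
After op 3 (replace /do 99): {"do":99,"get":[[20,45,94,93],[69,20],[81,1,80,55,80],[49,74,29,36]],"xzb":[[30,87,44,34,0],[49,22,68,56,52],{"k":42,"oyc":9},{"en":12,"uqd":24},[9,95,14,20]]}
After op 4 (replace /xzb/1 81): {"do":99,"get":[[20,45,94,93],[69,20],[81,1,80,55,80],[49,74,29,36]],"xzb":[[30,87,44,34,0],81,{"k":42,"oyc":9},{"en":12,"uqd":24},[9,95,14,20]]}
After op 5 (add /get/3/3 89): {"do":99,"get":[[20,45,94,93],[69,20],[81,1,80,55,80],[49,74,29,89,36]],"xzb":[[30,87,44,34,0],81,{"k":42,"oyc":9},{"en":12,"uqd":24},[9,95,14,20]]}
After op 6 (add /get/0/2 33): {"do":99,"get":[[20,45,33,94,93],[69,20],[81,1,80,55,80],[49,74,29,89,36]],"xzb":[[30,87,44,34,0],81,{"k":42,"oyc":9},{"en":12,"uqd":24},[9,95,14,20]]}
After op 7 (add /xzb/0/2 14): {"do":99,"get":[[20,45,33,94,93],[69,20],[81,1,80,55,80],[49,74,29,89,36]],"xzb":[[30,87,14,44,34,0],81,{"k":42,"oyc":9},{"en":12,"uqd":24},[9,95,14,20]]}
After op 8 (replace /xzb/4 58): {"do":99,"get":[[20,45,33,94,93],[69,20],[81,1,80,55,80],[49,74,29,89,36]],"xzb":[[30,87,14,44,34,0],81,{"k":42,"oyc":9},{"en":12,"uqd":24},58]}
After op 9 (replace /get/0/2 51): {"do":99,"get":[[20,45,51,94,93],[69,20],[81,1,80,55,80],[49,74,29,89,36]],"xzb":[[30,87,14,44,34,0],81,{"k":42,"oyc":9},{"en":12,"uqd":24},58]}
After op 10 (replace /xzb/0/2 71): {"do":99,"get":[[20,45,51,94,93],[69,20],[81,1,80,55,80],[49,74,29,89,36]],"xzb":[[30,87,71,44,34,0],81,{"k":42,"oyc":9},{"en":12,"uqd":24},58]}
After op 11 (add /get/0/5 22): {"do":99,"get":[[20,45,51,94,93,22],[69,20],[81,1,80,55,80],[49,74,29,89,36]],"xzb":[[30,87,71,44,34,0],81,{"k":42,"oyc":9},{"en":12,"uqd":24},58]}
Value at /get/0/2: 51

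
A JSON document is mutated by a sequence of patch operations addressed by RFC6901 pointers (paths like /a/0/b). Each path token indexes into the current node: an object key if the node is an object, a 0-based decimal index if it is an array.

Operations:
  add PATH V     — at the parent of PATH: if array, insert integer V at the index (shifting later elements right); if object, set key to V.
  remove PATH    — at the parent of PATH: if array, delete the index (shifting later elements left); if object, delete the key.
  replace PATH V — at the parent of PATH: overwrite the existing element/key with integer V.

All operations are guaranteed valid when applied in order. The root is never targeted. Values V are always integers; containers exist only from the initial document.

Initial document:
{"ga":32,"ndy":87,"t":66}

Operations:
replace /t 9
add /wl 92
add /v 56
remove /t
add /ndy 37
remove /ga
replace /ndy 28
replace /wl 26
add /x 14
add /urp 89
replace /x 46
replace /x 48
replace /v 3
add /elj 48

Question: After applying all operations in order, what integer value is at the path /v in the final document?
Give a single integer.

After op 1 (replace /t 9): {"ga":32,"ndy":87,"t":9}
After op 2 (add /wl 92): {"ga":32,"ndy":87,"t":9,"wl":92}
After op 3 (add /v 56): {"ga":32,"ndy":87,"t":9,"v":56,"wl":92}
After op 4 (remove /t): {"ga":32,"ndy":87,"v":56,"wl":92}
After op 5 (add /ndy 37): {"ga":32,"ndy":37,"v":56,"wl":92}
After op 6 (remove /ga): {"ndy":37,"v":56,"wl":92}
After op 7 (replace /ndy 28): {"ndy":28,"v":56,"wl":92}
After op 8 (replace /wl 26): {"ndy":28,"v":56,"wl":26}
After op 9 (add /x 14): {"ndy":28,"v":56,"wl":26,"x":14}
After op 10 (add /urp 89): {"ndy":28,"urp":89,"v":56,"wl":26,"x":14}
After op 11 (replace /x 46): {"ndy":28,"urp":89,"v":56,"wl":26,"x":46}
After op 12 (replace /x 48): {"ndy":28,"urp":89,"v":56,"wl":26,"x":48}
After op 13 (replace /v 3): {"ndy":28,"urp":89,"v":3,"wl":26,"x":48}
After op 14 (add /elj 48): {"elj":48,"ndy":28,"urp":89,"v":3,"wl":26,"x":48}
Value at /v: 3

Answer: 3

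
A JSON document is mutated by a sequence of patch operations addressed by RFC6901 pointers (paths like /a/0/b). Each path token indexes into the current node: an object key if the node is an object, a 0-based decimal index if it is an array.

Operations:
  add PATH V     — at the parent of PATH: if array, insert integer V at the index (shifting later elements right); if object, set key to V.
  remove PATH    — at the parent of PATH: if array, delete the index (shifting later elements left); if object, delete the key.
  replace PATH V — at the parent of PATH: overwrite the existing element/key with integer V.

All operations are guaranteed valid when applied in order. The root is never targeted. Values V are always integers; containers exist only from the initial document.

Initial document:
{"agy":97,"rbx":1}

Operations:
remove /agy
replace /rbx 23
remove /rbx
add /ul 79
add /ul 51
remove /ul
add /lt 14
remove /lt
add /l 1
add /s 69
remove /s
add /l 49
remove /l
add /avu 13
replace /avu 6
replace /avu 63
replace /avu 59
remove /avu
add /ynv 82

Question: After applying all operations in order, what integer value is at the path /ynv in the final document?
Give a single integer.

After op 1 (remove /agy): {"rbx":1}
After op 2 (replace /rbx 23): {"rbx":23}
After op 3 (remove /rbx): {}
After op 4 (add /ul 79): {"ul":79}
After op 5 (add /ul 51): {"ul":51}
After op 6 (remove /ul): {}
After op 7 (add /lt 14): {"lt":14}
After op 8 (remove /lt): {}
After op 9 (add /l 1): {"l":1}
After op 10 (add /s 69): {"l":1,"s":69}
After op 11 (remove /s): {"l":1}
After op 12 (add /l 49): {"l":49}
After op 13 (remove /l): {}
After op 14 (add /avu 13): {"avu":13}
After op 15 (replace /avu 6): {"avu":6}
After op 16 (replace /avu 63): {"avu":63}
After op 17 (replace /avu 59): {"avu":59}
After op 18 (remove /avu): {}
After op 19 (add /ynv 82): {"ynv":82}
Value at /ynv: 82

Answer: 82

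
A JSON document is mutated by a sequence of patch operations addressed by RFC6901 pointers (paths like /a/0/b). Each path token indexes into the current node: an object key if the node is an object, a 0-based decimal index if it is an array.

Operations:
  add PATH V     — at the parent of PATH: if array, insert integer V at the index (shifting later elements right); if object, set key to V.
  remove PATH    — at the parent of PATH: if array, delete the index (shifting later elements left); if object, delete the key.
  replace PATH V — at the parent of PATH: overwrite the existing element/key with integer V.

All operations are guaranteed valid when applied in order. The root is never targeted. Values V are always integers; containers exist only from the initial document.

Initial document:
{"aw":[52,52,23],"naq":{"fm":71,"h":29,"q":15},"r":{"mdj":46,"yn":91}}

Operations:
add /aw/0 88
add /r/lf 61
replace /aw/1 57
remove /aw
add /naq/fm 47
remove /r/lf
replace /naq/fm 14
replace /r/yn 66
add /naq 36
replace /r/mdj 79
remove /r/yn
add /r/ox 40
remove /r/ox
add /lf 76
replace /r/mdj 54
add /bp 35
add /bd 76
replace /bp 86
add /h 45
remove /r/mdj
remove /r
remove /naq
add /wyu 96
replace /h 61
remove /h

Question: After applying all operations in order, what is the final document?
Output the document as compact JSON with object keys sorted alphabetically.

After op 1 (add /aw/0 88): {"aw":[88,52,52,23],"naq":{"fm":71,"h":29,"q":15},"r":{"mdj":46,"yn":91}}
After op 2 (add /r/lf 61): {"aw":[88,52,52,23],"naq":{"fm":71,"h":29,"q":15},"r":{"lf":61,"mdj":46,"yn":91}}
After op 3 (replace /aw/1 57): {"aw":[88,57,52,23],"naq":{"fm":71,"h":29,"q":15},"r":{"lf":61,"mdj":46,"yn":91}}
After op 4 (remove /aw): {"naq":{"fm":71,"h":29,"q":15},"r":{"lf":61,"mdj":46,"yn":91}}
After op 5 (add /naq/fm 47): {"naq":{"fm":47,"h":29,"q":15},"r":{"lf":61,"mdj":46,"yn":91}}
After op 6 (remove /r/lf): {"naq":{"fm":47,"h":29,"q":15},"r":{"mdj":46,"yn":91}}
After op 7 (replace /naq/fm 14): {"naq":{"fm":14,"h":29,"q":15},"r":{"mdj":46,"yn":91}}
After op 8 (replace /r/yn 66): {"naq":{"fm":14,"h":29,"q":15},"r":{"mdj":46,"yn":66}}
After op 9 (add /naq 36): {"naq":36,"r":{"mdj":46,"yn":66}}
After op 10 (replace /r/mdj 79): {"naq":36,"r":{"mdj":79,"yn":66}}
After op 11 (remove /r/yn): {"naq":36,"r":{"mdj":79}}
After op 12 (add /r/ox 40): {"naq":36,"r":{"mdj":79,"ox":40}}
After op 13 (remove /r/ox): {"naq":36,"r":{"mdj":79}}
After op 14 (add /lf 76): {"lf":76,"naq":36,"r":{"mdj":79}}
After op 15 (replace /r/mdj 54): {"lf":76,"naq":36,"r":{"mdj":54}}
After op 16 (add /bp 35): {"bp":35,"lf":76,"naq":36,"r":{"mdj":54}}
After op 17 (add /bd 76): {"bd":76,"bp":35,"lf":76,"naq":36,"r":{"mdj":54}}
After op 18 (replace /bp 86): {"bd":76,"bp":86,"lf":76,"naq":36,"r":{"mdj":54}}
After op 19 (add /h 45): {"bd":76,"bp":86,"h":45,"lf":76,"naq":36,"r":{"mdj":54}}
After op 20 (remove /r/mdj): {"bd":76,"bp":86,"h":45,"lf":76,"naq":36,"r":{}}
After op 21 (remove /r): {"bd":76,"bp":86,"h":45,"lf":76,"naq":36}
After op 22 (remove /naq): {"bd":76,"bp":86,"h":45,"lf":76}
After op 23 (add /wyu 96): {"bd":76,"bp":86,"h":45,"lf":76,"wyu":96}
After op 24 (replace /h 61): {"bd":76,"bp":86,"h":61,"lf":76,"wyu":96}
After op 25 (remove /h): {"bd":76,"bp":86,"lf":76,"wyu":96}

Answer: {"bd":76,"bp":86,"lf":76,"wyu":96}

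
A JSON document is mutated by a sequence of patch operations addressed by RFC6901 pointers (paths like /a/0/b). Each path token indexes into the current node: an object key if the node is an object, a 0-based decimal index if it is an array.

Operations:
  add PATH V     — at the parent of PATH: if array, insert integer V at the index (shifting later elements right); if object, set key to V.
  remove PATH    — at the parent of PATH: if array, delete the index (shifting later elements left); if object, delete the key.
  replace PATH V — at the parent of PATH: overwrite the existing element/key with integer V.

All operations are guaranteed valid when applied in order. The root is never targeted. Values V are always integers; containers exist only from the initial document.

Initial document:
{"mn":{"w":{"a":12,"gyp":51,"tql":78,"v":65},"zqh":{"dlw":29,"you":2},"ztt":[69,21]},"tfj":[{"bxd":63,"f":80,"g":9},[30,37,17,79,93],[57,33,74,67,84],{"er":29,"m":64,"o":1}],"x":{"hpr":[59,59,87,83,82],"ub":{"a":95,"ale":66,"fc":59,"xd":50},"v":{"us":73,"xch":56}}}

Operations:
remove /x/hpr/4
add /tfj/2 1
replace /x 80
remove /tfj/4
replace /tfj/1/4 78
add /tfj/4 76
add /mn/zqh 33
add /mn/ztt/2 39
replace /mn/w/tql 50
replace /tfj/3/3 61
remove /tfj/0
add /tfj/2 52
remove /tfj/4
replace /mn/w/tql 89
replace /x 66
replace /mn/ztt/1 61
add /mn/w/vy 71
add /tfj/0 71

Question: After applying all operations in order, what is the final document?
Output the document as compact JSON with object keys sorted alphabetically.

Answer: {"mn":{"w":{"a":12,"gyp":51,"tql":89,"v":65,"vy":71},"zqh":33,"ztt":[69,61,39]},"tfj":[71,[30,37,17,79,78],1,52,[57,33,74,61,84]],"x":66}

Derivation:
After op 1 (remove /x/hpr/4): {"mn":{"w":{"a":12,"gyp":51,"tql":78,"v":65},"zqh":{"dlw":29,"you":2},"ztt":[69,21]},"tfj":[{"bxd":63,"f":80,"g":9},[30,37,17,79,93],[57,33,74,67,84],{"er":29,"m":64,"o":1}],"x":{"hpr":[59,59,87,83],"ub":{"a":95,"ale":66,"fc":59,"xd":50},"v":{"us":73,"xch":56}}}
After op 2 (add /tfj/2 1): {"mn":{"w":{"a":12,"gyp":51,"tql":78,"v":65},"zqh":{"dlw":29,"you":2},"ztt":[69,21]},"tfj":[{"bxd":63,"f":80,"g":9},[30,37,17,79,93],1,[57,33,74,67,84],{"er":29,"m":64,"o":1}],"x":{"hpr":[59,59,87,83],"ub":{"a":95,"ale":66,"fc":59,"xd":50},"v":{"us":73,"xch":56}}}
After op 3 (replace /x 80): {"mn":{"w":{"a":12,"gyp":51,"tql":78,"v":65},"zqh":{"dlw":29,"you":2},"ztt":[69,21]},"tfj":[{"bxd":63,"f":80,"g":9},[30,37,17,79,93],1,[57,33,74,67,84],{"er":29,"m":64,"o":1}],"x":80}
After op 4 (remove /tfj/4): {"mn":{"w":{"a":12,"gyp":51,"tql":78,"v":65},"zqh":{"dlw":29,"you":2},"ztt":[69,21]},"tfj":[{"bxd":63,"f":80,"g":9},[30,37,17,79,93],1,[57,33,74,67,84]],"x":80}
After op 5 (replace /tfj/1/4 78): {"mn":{"w":{"a":12,"gyp":51,"tql":78,"v":65},"zqh":{"dlw":29,"you":2},"ztt":[69,21]},"tfj":[{"bxd":63,"f":80,"g":9},[30,37,17,79,78],1,[57,33,74,67,84]],"x":80}
After op 6 (add /tfj/4 76): {"mn":{"w":{"a":12,"gyp":51,"tql":78,"v":65},"zqh":{"dlw":29,"you":2},"ztt":[69,21]},"tfj":[{"bxd":63,"f":80,"g":9},[30,37,17,79,78],1,[57,33,74,67,84],76],"x":80}
After op 7 (add /mn/zqh 33): {"mn":{"w":{"a":12,"gyp":51,"tql":78,"v":65},"zqh":33,"ztt":[69,21]},"tfj":[{"bxd":63,"f":80,"g":9},[30,37,17,79,78],1,[57,33,74,67,84],76],"x":80}
After op 8 (add /mn/ztt/2 39): {"mn":{"w":{"a":12,"gyp":51,"tql":78,"v":65},"zqh":33,"ztt":[69,21,39]},"tfj":[{"bxd":63,"f":80,"g":9},[30,37,17,79,78],1,[57,33,74,67,84],76],"x":80}
After op 9 (replace /mn/w/tql 50): {"mn":{"w":{"a":12,"gyp":51,"tql":50,"v":65},"zqh":33,"ztt":[69,21,39]},"tfj":[{"bxd":63,"f":80,"g":9},[30,37,17,79,78],1,[57,33,74,67,84],76],"x":80}
After op 10 (replace /tfj/3/3 61): {"mn":{"w":{"a":12,"gyp":51,"tql":50,"v":65},"zqh":33,"ztt":[69,21,39]},"tfj":[{"bxd":63,"f":80,"g":9},[30,37,17,79,78],1,[57,33,74,61,84],76],"x":80}
After op 11 (remove /tfj/0): {"mn":{"w":{"a":12,"gyp":51,"tql":50,"v":65},"zqh":33,"ztt":[69,21,39]},"tfj":[[30,37,17,79,78],1,[57,33,74,61,84],76],"x":80}
After op 12 (add /tfj/2 52): {"mn":{"w":{"a":12,"gyp":51,"tql":50,"v":65},"zqh":33,"ztt":[69,21,39]},"tfj":[[30,37,17,79,78],1,52,[57,33,74,61,84],76],"x":80}
After op 13 (remove /tfj/4): {"mn":{"w":{"a":12,"gyp":51,"tql":50,"v":65},"zqh":33,"ztt":[69,21,39]},"tfj":[[30,37,17,79,78],1,52,[57,33,74,61,84]],"x":80}
After op 14 (replace /mn/w/tql 89): {"mn":{"w":{"a":12,"gyp":51,"tql":89,"v":65},"zqh":33,"ztt":[69,21,39]},"tfj":[[30,37,17,79,78],1,52,[57,33,74,61,84]],"x":80}
After op 15 (replace /x 66): {"mn":{"w":{"a":12,"gyp":51,"tql":89,"v":65},"zqh":33,"ztt":[69,21,39]},"tfj":[[30,37,17,79,78],1,52,[57,33,74,61,84]],"x":66}
After op 16 (replace /mn/ztt/1 61): {"mn":{"w":{"a":12,"gyp":51,"tql":89,"v":65},"zqh":33,"ztt":[69,61,39]},"tfj":[[30,37,17,79,78],1,52,[57,33,74,61,84]],"x":66}
After op 17 (add /mn/w/vy 71): {"mn":{"w":{"a":12,"gyp":51,"tql":89,"v":65,"vy":71},"zqh":33,"ztt":[69,61,39]},"tfj":[[30,37,17,79,78],1,52,[57,33,74,61,84]],"x":66}
After op 18 (add /tfj/0 71): {"mn":{"w":{"a":12,"gyp":51,"tql":89,"v":65,"vy":71},"zqh":33,"ztt":[69,61,39]},"tfj":[71,[30,37,17,79,78],1,52,[57,33,74,61,84]],"x":66}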